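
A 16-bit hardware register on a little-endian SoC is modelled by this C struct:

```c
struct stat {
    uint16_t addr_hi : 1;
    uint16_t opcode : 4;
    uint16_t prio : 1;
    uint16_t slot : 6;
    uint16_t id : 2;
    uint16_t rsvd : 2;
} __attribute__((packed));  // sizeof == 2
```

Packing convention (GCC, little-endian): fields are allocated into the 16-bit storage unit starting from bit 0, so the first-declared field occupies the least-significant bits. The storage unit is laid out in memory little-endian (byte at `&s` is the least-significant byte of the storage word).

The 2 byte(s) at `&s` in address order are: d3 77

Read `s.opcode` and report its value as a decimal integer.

9

[0]=0xd3 [1]=0x77 (little-endian) → word 0x77d3
addr_hi:1 @ bit 0 → (0x77d3>>0)&0x1 = 0x1
opcode:4 @ bit 1 → (0x77d3>>1)&0xf = 0x9  ←
prio:1 @ bit 5 → (0x77d3>>5)&0x1 = 0x0
slot:6 @ bit 6 → (0x77d3>>6)&0x3f = 0x1f
id:2 @ bit 12 → (0x77d3>>12)&0x3 = 0x3
rsvd:2 @ bit 14 → (0x77d3>>14)&0x3 = 0x1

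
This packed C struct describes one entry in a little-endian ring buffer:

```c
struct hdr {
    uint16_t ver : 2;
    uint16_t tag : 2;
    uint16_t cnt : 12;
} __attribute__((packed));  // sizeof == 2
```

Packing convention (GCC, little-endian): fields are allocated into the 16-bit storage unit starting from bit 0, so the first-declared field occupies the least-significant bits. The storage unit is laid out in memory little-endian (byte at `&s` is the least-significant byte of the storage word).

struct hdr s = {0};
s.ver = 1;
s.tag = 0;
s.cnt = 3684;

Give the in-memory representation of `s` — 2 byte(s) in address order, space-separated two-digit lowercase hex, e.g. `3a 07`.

ver (2b) val=1 bits=0x1 at bit 0: 0x0001
tag (2b) val=0 bits=0x0 at bit 2: 0x0001
cnt (12b) val=3684 bits=0xe64 at bit 4: 0xe641
word = 0xe641 → little-endian bytes:
  [0]=0x41  [1]=0xe6

41 e6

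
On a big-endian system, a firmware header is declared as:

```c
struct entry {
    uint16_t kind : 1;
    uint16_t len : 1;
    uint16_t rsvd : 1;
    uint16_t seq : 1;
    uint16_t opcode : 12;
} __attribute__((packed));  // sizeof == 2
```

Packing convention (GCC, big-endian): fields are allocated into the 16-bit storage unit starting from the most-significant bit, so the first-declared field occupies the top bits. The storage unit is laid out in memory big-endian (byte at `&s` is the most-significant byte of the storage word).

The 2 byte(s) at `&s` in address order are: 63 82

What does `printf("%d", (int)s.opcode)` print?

898

[0]=0x63 [1]=0x82 (big-endian) → word 0x6382
kind:1 @ bit 15 → (0x6382>>15)&0x1 = 0x0
len:1 @ bit 14 → (0x6382>>14)&0x1 = 0x1
rsvd:1 @ bit 13 → (0x6382>>13)&0x1 = 0x1
seq:1 @ bit 12 → (0x6382>>12)&0x1 = 0x0
opcode:12 @ bit 0 → (0x6382>>0)&0xfff = 0x382  ←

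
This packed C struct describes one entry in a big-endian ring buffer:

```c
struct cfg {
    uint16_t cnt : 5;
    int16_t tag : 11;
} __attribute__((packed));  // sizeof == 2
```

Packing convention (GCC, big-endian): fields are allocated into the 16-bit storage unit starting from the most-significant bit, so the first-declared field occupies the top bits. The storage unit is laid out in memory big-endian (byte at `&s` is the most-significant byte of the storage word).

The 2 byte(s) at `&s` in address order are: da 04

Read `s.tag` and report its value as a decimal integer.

[0]=0xda [1]=0x04 (big-endian) → word 0xda04
cnt:5 @ bit 11 → (0xda04>>11)&0x1f = 0x1b
tag:11 @ bit 0 → (0xda04>>0)&0x7ff = 0x204  ←
tag signed 11b, MSB=0: value = 516

516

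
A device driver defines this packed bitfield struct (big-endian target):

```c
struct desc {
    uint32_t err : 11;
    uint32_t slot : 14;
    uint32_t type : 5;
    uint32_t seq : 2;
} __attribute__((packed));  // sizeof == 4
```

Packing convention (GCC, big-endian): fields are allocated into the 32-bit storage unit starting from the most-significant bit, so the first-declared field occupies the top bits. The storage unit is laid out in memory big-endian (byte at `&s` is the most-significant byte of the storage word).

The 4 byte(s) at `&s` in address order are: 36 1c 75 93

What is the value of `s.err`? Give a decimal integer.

432

[0]=0x36 [1]=0x1c [2]=0x75 [3]=0x93 (big-endian) → word 0x361c7593
err:11 @ bit 21 → (0x361c7593>>21)&0x7ff = 0x1b0  ←
slot:14 @ bit 7 → (0x361c7593>>7)&0x3fff = 0x38eb
type:5 @ bit 2 → (0x361c7593>>2)&0x1f = 0x4
seq:2 @ bit 0 → (0x361c7593>>0)&0x3 = 0x3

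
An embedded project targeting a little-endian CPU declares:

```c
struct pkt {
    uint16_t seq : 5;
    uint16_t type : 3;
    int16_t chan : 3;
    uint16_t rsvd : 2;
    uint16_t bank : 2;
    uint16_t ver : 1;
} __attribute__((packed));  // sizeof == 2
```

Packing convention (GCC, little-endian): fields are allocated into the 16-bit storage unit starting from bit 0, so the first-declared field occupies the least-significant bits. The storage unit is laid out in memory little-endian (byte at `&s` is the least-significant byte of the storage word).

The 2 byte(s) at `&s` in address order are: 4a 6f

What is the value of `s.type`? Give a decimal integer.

[0]=0x4a [1]=0x6f (little-endian) → word 0x6f4a
seq [0+:5] = (word>>0) & 0x1f = 10
type [5+:3] = (word>>5) & 0x7 = 2  ←
chan [8+:3] = (word>>8) & 0x7 = 7
rsvd [11+:2] = (word>>11) & 0x3 = 1
bank [13+:2] = (word>>13) & 0x3 = 3
ver [15+:1] = (word>>15) & 0x1 = 0

2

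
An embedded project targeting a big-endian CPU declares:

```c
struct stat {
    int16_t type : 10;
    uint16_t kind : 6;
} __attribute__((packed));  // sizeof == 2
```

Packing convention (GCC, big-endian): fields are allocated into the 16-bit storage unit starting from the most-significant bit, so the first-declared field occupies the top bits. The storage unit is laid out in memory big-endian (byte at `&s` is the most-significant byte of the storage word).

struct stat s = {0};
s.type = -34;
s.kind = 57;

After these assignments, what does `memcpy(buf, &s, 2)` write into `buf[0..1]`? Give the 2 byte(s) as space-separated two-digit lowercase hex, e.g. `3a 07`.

f7 b9

type:10 = -34 → 0x3de << 6 → word 0xf780
kind:6 = 57 → 0x39 << 0 → word 0xf7b9
word = 0xf7b9 → big-endian bytes:
  [0]=0xf7  [1]=0xb9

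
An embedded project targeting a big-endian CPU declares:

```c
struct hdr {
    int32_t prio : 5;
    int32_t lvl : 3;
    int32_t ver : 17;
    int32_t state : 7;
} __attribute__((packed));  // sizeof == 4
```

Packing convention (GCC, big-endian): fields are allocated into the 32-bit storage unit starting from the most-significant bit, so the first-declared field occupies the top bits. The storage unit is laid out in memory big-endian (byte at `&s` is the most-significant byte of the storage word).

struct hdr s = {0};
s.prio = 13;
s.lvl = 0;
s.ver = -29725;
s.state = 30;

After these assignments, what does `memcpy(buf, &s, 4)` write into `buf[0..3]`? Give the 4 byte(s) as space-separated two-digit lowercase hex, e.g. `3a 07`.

68 c5 f1 9e

[27+:5] prio=13 & 0x1f = 0xd; word=0x68000000
[24+:3] lvl=0 & 0x7 = 0x0; word=0x68000000
[7+:17] ver=-29725 & 0x1ffff = 0x18be3; word=0x68c5f180
[0+:7] state=30 & 0x7f = 0x1e; word=0x68c5f19e
word = 0x68c5f19e → big-endian bytes:
  [0]=0x68  [1]=0xc5  [2]=0xf1  [3]=0x9e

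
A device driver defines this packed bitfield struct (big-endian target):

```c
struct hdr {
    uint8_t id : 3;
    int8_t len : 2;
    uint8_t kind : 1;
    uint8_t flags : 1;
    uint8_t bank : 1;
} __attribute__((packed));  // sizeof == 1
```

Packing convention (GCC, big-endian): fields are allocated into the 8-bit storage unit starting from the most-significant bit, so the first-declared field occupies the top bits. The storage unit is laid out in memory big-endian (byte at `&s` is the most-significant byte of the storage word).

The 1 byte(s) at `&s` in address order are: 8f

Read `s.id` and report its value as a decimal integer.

4

[0]=0x8f (big-endian) → word 0x8f
id:3 @ bit 5 → (0x8f>>5)&0x7 = 0x4  ←
len:2 @ bit 3 → (0x8f>>3)&0x3 = 0x1
kind:1 @ bit 2 → (0x8f>>2)&0x1 = 0x1
flags:1 @ bit 1 → (0x8f>>1)&0x1 = 0x1
bank:1 @ bit 0 → (0x8f>>0)&0x1 = 0x1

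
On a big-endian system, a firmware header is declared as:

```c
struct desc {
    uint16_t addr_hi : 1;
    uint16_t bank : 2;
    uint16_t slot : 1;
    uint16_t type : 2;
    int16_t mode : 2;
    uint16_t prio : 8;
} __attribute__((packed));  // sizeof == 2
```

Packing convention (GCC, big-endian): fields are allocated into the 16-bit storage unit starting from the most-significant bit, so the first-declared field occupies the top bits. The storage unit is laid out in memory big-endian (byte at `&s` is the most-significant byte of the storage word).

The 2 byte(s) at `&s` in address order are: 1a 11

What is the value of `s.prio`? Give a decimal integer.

17

[0]=0x1a [1]=0x11 (big-endian) → word 0x1a11
addr_hi [15+:1] = (word>>15) & 0x1 = 0
bank [13+:2] = (word>>13) & 0x3 = 0
slot [12+:1] = (word>>12) & 0x1 = 1
type [10+:2] = (word>>10) & 0x3 = 2
mode [8+:2] = (word>>8) & 0x3 = 2
prio [0+:8] = (word>>0) & 0xff = 17  ←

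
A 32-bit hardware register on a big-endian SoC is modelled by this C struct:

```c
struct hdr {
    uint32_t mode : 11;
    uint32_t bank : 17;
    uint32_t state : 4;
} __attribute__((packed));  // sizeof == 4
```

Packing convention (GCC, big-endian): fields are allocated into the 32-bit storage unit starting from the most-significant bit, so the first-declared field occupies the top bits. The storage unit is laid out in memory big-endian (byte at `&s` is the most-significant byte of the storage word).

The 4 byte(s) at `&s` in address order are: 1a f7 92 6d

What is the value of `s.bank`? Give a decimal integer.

[0]=0x1a [1]=0xf7 [2]=0x92 [3]=0x6d (big-endian) → word 0x1af7926d
mode [21+:11] = (word>>21) & 0x7ff = 215
bank [4+:17] = (word>>4) & 0x1ffff = 96550  ←
state [0+:4] = (word>>0) & 0xf = 13

96550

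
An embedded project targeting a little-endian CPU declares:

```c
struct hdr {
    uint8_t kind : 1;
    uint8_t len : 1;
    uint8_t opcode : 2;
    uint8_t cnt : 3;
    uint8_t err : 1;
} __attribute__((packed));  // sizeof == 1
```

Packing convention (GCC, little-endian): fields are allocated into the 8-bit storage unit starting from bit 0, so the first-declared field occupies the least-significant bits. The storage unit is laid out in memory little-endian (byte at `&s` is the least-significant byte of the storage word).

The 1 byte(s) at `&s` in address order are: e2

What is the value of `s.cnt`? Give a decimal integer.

6

[0]=0xe2 (little-endian) → word 0xe2
kind [0+:1] = (word>>0) & 0x1 = 0
len [1+:1] = (word>>1) & 0x1 = 1
opcode [2+:2] = (word>>2) & 0x3 = 0
cnt [4+:3] = (word>>4) & 0x7 = 6  ←
err [7+:1] = (word>>7) & 0x1 = 1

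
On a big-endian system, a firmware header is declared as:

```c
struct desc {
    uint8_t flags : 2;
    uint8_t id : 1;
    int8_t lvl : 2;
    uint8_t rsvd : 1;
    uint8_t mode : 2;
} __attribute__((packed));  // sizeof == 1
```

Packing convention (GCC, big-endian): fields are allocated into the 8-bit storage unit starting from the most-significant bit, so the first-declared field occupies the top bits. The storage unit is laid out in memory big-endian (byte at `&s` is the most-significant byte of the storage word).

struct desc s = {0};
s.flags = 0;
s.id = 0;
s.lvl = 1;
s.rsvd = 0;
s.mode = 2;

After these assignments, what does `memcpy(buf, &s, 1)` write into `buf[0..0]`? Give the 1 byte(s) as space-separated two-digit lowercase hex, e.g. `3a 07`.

0a

flags (2b) val=0 bits=0x0 at bit 6: 0x00
id (1b) val=0 bits=0x0 at bit 5: 0x00
lvl (2b) val=1 bits=0x1 at bit 3: 0x08
rsvd (1b) val=0 bits=0x0 at bit 2: 0x08
mode (2b) val=2 bits=0x2 at bit 0: 0x0a
word = 0x0a → big-endian bytes:
  [0]=0x0a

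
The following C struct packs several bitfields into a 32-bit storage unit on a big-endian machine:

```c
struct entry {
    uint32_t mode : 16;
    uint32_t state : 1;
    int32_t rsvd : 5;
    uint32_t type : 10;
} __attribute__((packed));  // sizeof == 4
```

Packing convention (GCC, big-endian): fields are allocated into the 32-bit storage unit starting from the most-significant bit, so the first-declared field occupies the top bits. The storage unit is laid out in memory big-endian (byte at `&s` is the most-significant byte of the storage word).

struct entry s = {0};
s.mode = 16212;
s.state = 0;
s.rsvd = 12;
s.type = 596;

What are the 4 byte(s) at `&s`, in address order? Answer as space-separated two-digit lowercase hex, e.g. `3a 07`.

mode:16 = 16212 → 0x3f54 << 16 → word 0x3f540000
state:1 = 0 → 0x0 << 15 → word 0x3f540000
rsvd:5 = 12 → 0xc << 10 → word 0x3f543000
type:10 = 596 → 0x254 << 0 → word 0x3f543254
word = 0x3f543254 → big-endian bytes:
  [0]=0x3f  [1]=0x54  [2]=0x32  [3]=0x54

3f 54 32 54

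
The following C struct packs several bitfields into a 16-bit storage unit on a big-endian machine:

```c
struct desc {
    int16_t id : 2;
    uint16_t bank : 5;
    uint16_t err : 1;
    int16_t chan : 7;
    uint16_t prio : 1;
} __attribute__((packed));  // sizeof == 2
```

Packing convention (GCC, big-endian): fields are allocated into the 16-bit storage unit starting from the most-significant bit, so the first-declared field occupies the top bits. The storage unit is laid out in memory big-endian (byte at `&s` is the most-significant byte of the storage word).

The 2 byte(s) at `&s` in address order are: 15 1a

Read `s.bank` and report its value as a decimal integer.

[0]=0x15 [1]=0x1a (big-endian) → word 0x151a
id:2 @ bit 14 → (0x151a>>14)&0x3 = 0x0
bank:5 @ bit 9 → (0x151a>>9)&0x1f = 0xa  ←
err:1 @ bit 8 → (0x151a>>8)&0x1 = 0x1
chan:7 @ bit 1 → (0x151a>>1)&0x7f = 0xd
prio:1 @ bit 0 → (0x151a>>0)&0x1 = 0x0

10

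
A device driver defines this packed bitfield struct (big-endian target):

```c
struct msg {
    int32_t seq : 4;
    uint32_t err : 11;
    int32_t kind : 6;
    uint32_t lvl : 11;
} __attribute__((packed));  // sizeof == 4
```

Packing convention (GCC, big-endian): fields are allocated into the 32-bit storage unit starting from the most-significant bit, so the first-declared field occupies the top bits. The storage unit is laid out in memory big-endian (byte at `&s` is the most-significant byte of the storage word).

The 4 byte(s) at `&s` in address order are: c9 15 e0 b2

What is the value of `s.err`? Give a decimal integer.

1162

[0]=0xc9 [1]=0x15 [2]=0xe0 [3]=0xb2 (big-endian) → word 0xc915e0b2
seq:4 @ bit 28 → (0xc915e0b2>>28)&0xf = 0xc
err:11 @ bit 17 → (0xc915e0b2>>17)&0x7ff = 0x48a  ←
kind:6 @ bit 11 → (0xc915e0b2>>11)&0x3f = 0x3c
lvl:11 @ bit 0 → (0xc915e0b2>>0)&0x7ff = 0xb2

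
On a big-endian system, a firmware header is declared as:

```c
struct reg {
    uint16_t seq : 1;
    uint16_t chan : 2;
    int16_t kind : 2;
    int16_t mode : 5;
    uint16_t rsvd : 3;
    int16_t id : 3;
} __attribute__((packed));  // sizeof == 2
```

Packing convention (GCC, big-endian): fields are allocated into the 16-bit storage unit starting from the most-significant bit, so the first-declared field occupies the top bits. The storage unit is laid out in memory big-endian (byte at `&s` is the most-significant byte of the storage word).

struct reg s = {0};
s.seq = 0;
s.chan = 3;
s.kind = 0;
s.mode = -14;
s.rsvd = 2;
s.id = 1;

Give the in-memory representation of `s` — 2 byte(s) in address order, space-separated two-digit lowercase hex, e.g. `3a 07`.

seq (1b) val=0 bits=0x0 at bit 15: 0x0000
chan (2b) val=3 bits=0x3 at bit 13: 0x6000
kind (2b) val=0 bits=0x0 at bit 11: 0x6000
mode (5b) val=-14 bits=0x12 at bit 6: 0x6480
rsvd (3b) val=2 bits=0x2 at bit 3: 0x6490
id (3b) val=1 bits=0x1 at bit 0: 0x6491
word = 0x6491 → big-endian bytes:
  [0]=0x64  [1]=0x91

64 91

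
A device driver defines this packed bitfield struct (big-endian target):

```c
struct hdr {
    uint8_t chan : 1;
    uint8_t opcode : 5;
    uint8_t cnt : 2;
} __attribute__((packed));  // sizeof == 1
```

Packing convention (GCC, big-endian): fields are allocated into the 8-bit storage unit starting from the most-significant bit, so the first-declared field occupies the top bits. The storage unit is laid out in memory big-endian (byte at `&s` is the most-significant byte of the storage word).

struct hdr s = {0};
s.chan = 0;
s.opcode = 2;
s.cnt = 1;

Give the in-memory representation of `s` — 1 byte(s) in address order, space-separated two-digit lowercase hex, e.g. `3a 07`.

[7+:1] chan=0 & 0x1 = 0x0; word=0x00
[2+:5] opcode=2 & 0x1f = 0x2; word=0x08
[0+:2] cnt=1 & 0x3 = 0x1; word=0x09
word = 0x09 → big-endian bytes:
  [0]=0x09

09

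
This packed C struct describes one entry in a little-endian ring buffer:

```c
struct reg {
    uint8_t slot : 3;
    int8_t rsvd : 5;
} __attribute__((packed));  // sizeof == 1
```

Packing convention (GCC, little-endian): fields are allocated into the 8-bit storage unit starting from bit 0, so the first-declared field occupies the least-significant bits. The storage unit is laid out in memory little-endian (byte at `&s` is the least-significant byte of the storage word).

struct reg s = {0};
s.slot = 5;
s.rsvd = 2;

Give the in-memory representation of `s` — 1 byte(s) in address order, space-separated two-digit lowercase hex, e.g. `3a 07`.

15

slot (3b) val=5 bits=0x5 at bit 0: 0x05
rsvd (5b) val=2 bits=0x2 at bit 3: 0x15
word = 0x15 → little-endian bytes:
  [0]=0x15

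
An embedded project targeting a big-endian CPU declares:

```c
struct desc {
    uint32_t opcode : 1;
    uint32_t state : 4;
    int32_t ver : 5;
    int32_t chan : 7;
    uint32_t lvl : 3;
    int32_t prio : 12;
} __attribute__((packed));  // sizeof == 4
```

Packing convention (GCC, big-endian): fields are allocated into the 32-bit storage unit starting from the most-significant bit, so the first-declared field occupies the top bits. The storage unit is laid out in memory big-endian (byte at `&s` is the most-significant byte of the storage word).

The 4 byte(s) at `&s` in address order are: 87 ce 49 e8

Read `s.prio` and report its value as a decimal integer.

[0]=0x87 [1]=0xce [2]=0x49 [3]=0xe8 (big-endian) → word 0x87ce49e8
opcode:1 @ bit 31 → (0x87ce49e8>>31)&0x1 = 0x1
state:4 @ bit 27 → (0x87ce49e8>>27)&0xf = 0x0
ver:5 @ bit 22 → (0x87ce49e8>>22)&0x1f = 0x1f
chan:7 @ bit 15 → (0x87ce49e8>>15)&0x7f = 0x1c
lvl:3 @ bit 12 → (0x87ce49e8>>12)&0x7 = 0x4
prio:12 @ bit 0 → (0x87ce49e8>>0)&0xfff = 0x9e8  ←
prio signed 12b, MSB=1: 2536 - 4096 = -1560

-1560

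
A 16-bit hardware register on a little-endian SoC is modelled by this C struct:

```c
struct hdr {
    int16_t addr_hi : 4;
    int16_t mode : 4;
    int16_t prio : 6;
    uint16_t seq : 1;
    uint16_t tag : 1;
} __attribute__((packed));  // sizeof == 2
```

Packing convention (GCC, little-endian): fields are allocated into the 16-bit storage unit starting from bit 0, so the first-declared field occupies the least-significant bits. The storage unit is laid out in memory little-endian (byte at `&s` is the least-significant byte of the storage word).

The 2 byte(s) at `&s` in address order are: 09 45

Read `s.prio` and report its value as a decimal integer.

5

[0]=0x09 [1]=0x45 (little-endian) → word 0x4509
addr_hi:4 @ bit 0 → (0x4509>>0)&0xf = 0x9
mode:4 @ bit 4 → (0x4509>>4)&0xf = 0x0
prio:6 @ bit 8 → (0x4509>>8)&0x3f = 0x5  ←
seq:1 @ bit 14 → (0x4509>>14)&0x1 = 0x1
tag:1 @ bit 15 → (0x4509>>15)&0x1 = 0x0
prio signed 6b, MSB=0: value = 5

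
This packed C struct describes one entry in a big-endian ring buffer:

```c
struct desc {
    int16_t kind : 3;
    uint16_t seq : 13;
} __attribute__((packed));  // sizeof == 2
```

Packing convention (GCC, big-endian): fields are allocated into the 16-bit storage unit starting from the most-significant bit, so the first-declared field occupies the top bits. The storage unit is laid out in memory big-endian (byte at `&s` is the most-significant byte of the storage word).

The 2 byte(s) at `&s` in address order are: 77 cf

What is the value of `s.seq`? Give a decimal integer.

6095

[0]=0x77 [1]=0xcf (big-endian) → word 0x77cf
kind:3 @ bit 13 → (0x77cf>>13)&0x7 = 0x3
seq:13 @ bit 0 → (0x77cf>>0)&0x1fff = 0x17cf  ←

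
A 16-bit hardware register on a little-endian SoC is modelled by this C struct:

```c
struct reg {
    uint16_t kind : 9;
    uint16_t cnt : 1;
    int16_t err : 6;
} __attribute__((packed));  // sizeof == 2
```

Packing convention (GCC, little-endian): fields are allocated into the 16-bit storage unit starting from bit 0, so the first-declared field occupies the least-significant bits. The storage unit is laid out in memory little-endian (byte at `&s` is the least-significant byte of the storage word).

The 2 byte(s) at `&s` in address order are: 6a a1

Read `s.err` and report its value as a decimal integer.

-24

[0]=0x6a [1]=0xa1 (little-endian) → word 0xa16a
kind [0+:9] = (word>>0) & 0x1ff = 362
cnt [9+:1] = (word>>9) & 0x1 = 0
err [10+:6] = (word>>10) & 0x3f = 40  ←
err signed 6b, MSB=1: 40 - 64 = -24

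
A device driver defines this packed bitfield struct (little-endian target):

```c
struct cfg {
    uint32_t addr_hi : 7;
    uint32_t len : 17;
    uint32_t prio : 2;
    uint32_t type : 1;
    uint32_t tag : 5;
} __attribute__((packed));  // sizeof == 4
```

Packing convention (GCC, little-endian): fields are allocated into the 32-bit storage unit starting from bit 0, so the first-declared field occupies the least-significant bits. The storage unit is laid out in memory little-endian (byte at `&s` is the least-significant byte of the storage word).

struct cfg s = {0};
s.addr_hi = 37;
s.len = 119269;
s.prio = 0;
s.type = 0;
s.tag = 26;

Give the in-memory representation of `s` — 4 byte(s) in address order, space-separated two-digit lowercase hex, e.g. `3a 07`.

addr_hi:7 = 37 → 0x25 << 0 → word 0x00000025
len:17 = 119269 → 0x1d1e5 << 7 → word 0x00e8f2a5
prio:2 = 0 → 0x0 << 24 → word 0x00e8f2a5
type:1 = 0 → 0x0 << 26 → word 0x00e8f2a5
tag:5 = 26 → 0x1a << 27 → word 0xd0e8f2a5
word = 0xd0e8f2a5 → little-endian bytes:
  [0]=0xa5  [1]=0xf2  [2]=0xe8  [3]=0xd0

a5 f2 e8 d0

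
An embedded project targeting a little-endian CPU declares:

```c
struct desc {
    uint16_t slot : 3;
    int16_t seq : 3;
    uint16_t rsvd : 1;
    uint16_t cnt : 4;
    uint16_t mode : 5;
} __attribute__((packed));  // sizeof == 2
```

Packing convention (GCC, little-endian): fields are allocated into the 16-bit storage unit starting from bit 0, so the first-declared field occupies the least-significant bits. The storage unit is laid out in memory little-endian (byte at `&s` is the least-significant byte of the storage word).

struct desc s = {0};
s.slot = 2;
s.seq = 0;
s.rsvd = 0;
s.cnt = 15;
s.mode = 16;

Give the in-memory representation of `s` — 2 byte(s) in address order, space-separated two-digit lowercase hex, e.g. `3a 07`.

slot (3b) val=2 bits=0x2 at bit 0: 0x0002
seq (3b) val=0 bits=0x0 at bit 3: 0x0002
rsvd (1b) val=0 bits=0x0 at bit 6: 0x0002
cnt (4b) val=15 bits=0xf at bit 7: 0x0782
mode (5b) val=16 bits=0x10 at bit 11: 0x8782
word = 0x8782 → little-endian bytes:
  [0]=0x82  [1]=0x87

82 87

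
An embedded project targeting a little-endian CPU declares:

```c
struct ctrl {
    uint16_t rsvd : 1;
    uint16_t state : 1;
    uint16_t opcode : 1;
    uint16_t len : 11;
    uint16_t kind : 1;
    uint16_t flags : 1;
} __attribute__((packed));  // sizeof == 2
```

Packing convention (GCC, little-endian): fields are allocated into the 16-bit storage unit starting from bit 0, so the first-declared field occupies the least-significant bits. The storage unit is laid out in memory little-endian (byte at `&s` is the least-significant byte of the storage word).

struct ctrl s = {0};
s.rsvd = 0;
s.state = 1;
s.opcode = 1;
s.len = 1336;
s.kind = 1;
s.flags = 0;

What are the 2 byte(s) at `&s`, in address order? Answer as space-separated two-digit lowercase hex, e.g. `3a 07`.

c6 69

rsvd (1b) val=0 bits=0x0 at bit 0: 0x0000
state (1b) val=1 bits=0x1 at bit 1: 0x0002
opcode (1b) val=1 bits=0x1 at bit 2: 0x0006
len (11b) val=1336 bits=0x538 at bit 3: 0x29c6
kind (1b) val=1 bits=0x1 at bit 14: 0x69c6
flags (1b) val=0 bits=0x0 at bit 15: 0x69c6
word = 0x69c6 → little-endian bytes:
  [0]=0xc6  [1]=0x69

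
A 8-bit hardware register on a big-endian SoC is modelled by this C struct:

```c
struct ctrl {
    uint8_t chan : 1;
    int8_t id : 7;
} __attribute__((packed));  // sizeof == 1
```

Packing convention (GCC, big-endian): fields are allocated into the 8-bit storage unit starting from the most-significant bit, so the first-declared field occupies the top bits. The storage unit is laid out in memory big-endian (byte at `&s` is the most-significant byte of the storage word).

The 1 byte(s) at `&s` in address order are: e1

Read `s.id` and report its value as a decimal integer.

-31

[0]=0xe1 (big-endian) → word 0xe1
chan:1 @ bit 7 → (0xe1>>7)&0x1 = 0x1
id:7 @ bit 0 → (0xe1>>0)&0x7f = 0x61  ←
id signed 7b, MSB=1: 97 - 128 = -31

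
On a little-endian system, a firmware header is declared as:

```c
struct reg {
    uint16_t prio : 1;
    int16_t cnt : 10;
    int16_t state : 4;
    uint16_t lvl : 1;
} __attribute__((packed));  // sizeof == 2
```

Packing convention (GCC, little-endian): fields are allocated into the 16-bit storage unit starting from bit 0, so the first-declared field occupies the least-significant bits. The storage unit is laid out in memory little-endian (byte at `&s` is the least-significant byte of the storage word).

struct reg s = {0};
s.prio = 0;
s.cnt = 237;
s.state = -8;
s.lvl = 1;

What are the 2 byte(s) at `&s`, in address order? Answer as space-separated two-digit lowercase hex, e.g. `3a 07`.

da c1

[0+:1] prio=0 & 0x1 = 0x0; word=0x0000
[1+:10] cnt=237 & 0x3ff = 0xed; word=0x01da
[11+:4] state=-8 & 0xf = 0x8; word=0x41da
[15+:1] lvl=1 & 0x1 = 0x1; word=0xc1da
word = 0xc1da → little-endian bytes:
  [0]=0xda  [1]=0xc1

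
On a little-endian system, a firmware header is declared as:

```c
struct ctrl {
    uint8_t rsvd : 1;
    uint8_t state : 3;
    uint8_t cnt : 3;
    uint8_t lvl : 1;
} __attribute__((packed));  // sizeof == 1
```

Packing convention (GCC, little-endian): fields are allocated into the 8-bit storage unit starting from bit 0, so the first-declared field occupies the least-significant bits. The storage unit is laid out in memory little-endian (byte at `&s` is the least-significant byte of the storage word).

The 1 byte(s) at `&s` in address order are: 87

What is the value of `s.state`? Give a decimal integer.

[0]=0x87 (little-endian) → word 0x87
rsvd [0+:1] = (word>>0) & 0x1 = 1
state [1+:3] = (word>>1) & 0x7 = 3  ←
cnt [4+:3] = (word>>4) & 0x7 = 0
lvl [7+:1] = (word>>7) & 0x1 = 1

3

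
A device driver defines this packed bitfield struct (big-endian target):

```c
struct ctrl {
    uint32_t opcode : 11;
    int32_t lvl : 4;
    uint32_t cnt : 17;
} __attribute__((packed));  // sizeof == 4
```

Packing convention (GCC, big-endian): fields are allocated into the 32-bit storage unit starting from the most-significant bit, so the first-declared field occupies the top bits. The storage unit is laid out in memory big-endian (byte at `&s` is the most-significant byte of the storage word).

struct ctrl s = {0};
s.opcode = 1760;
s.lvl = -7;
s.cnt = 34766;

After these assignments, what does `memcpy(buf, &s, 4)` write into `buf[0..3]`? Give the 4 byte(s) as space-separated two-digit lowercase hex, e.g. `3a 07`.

dc 12 87 ce

opcode (11b) val=1760 bits=0x6e0 at bit 21: 0xdc000000
lvl (4b) val=-7 bits=0x9 at bit 17: 0xdc120000
cnt (17b) val=34766 bits=0x87ce at bit 0: 0xdc1287ce
word = 0xdc1287ce → big-endian bytes:
  [0]=0xdc  [1]=0x12  [2]=0x87  [3]=0xce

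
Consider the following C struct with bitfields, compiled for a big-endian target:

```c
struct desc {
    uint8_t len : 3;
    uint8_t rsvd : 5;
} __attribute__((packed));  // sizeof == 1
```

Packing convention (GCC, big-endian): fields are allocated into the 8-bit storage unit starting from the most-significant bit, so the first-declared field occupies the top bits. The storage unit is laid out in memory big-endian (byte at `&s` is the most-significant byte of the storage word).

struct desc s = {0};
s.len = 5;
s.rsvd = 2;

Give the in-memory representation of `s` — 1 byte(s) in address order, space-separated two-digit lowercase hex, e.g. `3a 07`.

len:3 = 5 → 0x5 << 5 → word 0xa0
rsvd:5 = 2 → 0x2 << 0 → word 0xa2
word = 0xa2 → big-endian bytes:
  [0]=0xa2

a2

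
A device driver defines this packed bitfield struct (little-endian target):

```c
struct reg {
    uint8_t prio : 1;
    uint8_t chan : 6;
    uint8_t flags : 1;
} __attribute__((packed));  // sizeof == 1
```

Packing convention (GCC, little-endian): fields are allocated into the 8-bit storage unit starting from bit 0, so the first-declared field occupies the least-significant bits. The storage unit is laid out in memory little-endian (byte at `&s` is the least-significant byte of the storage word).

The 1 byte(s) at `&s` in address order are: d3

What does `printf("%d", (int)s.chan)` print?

41

[0]=0xd3 (little-endian) → word 0xd3
prio:1 @ bit 0 → (0xd3>>0)&0x1 = 0x1
chan:6 @ bit 1 → (0xd3>>1)&0x3f = 0x29  ←
flags:1 @ bit 7 → (0xd3>>7)&0x1 = 0x1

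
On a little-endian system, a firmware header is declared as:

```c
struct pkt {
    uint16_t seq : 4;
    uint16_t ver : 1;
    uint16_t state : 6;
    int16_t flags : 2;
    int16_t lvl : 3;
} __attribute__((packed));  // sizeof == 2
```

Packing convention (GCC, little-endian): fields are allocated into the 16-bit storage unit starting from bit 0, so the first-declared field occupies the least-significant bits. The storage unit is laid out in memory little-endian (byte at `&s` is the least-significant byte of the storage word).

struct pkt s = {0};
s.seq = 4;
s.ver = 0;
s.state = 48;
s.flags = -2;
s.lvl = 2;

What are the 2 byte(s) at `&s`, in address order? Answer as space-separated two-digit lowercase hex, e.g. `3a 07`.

04 56

seq:4 = 4 → 0x4 << 0 → word 0x0004
ver:1 = 0 → 0x0 << 4 → word 0x0004
state:6 = 48 → 0x30 << 5 → word 0x0604
flags:2 = -2 → 0x2 << 11 → word 0x1604
lvl:3 = 2 → 0x2 << 13 → word 0x5604
word = 0x5604 → little-endian bytes:
  [0]=0x04  [1]=0x56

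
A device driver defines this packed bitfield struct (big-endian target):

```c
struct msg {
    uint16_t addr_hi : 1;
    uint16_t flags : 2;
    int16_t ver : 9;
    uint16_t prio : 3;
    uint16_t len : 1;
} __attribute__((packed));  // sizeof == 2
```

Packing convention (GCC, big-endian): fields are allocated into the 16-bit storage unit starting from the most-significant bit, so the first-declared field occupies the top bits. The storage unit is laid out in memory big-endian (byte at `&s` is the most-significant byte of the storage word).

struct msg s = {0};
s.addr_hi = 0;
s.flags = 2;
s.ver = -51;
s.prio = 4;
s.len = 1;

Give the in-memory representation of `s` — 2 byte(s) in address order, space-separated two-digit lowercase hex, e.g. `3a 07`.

addr_hi (1b) val=0 bits=0x0 at bit 15: 0x0000
flags (2b) val=2 bits=0x2 at bit 13: 0x4000
ver (9b) val=-51 bits=0x1cd at bit 4: 0x5cd0
prio (3b) val=4 bits=0x4 at bit 1: 0x5cd8
len (1b) val=1 bits=0x1 at bit 0: 0x5cd9
word = 0x5cd9 → big-endian bytes:
  [0]=0x5c  [1]=0xd9

5c d9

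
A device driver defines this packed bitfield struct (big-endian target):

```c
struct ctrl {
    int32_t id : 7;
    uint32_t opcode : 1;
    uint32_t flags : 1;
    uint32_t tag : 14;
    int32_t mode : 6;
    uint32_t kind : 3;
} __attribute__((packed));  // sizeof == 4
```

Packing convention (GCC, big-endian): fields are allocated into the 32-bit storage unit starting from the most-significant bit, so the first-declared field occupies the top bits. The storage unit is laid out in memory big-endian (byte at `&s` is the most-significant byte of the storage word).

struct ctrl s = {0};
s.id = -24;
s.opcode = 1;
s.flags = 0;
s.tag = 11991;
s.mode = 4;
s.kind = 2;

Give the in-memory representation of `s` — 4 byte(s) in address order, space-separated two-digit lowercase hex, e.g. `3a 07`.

d1 5d ae 22

id:7 = -24 → 0x68 << 25 → word 0xd0000000
opcode:1 = 1 → 0x1 << 24 → word 0xd1000000
flags:1 = 0 → 0x0 << 23 → word 0xd1000000
tag:14 = 11991 → 0x2ed7 << 9 → word 0xd15dae00
mode:6 = 4 → 0x4 << 3 → word 0xd15dae20
kind:3 = 2 → 0x2 << 0 → word 0xd15dae22
word = 0xd15dae22 → big-endian bytes:
  [0]=0xd1  [1]=0x5d  [2]=0xae  [3]=0x22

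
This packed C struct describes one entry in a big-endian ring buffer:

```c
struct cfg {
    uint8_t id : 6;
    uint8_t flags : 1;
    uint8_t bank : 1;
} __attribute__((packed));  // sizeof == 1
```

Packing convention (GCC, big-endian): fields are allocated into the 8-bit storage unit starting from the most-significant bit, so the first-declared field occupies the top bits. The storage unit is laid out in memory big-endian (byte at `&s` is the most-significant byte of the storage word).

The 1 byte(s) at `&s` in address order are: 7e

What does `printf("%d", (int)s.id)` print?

31

[0]=0x7e (big-endian) → word 0x7e
id [2+:6] = (word>>2) & 0x3f = 31  ←
flags [1+:1] = (word>>1) & 0x1 = 1
bank [0+:1] = (word>>0) & 0x1 = 0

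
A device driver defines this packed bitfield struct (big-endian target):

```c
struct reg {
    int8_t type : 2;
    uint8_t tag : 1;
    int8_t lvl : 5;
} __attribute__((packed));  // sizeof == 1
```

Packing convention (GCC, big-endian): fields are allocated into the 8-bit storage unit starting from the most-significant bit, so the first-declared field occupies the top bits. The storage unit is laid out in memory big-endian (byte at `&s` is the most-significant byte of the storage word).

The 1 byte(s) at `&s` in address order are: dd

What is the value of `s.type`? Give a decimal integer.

[0]=0xdd (big-endian) → word 0xdd
type [6+:2] = (word>>6) & 0x3 = 3  ←
tag [5+:1] = (word>>5) & 0x1 = 0
lvl [0+:5] = (word>>0) & 0x1f = 29
type signed 2b, MSB=1: 3 - 4 = -1

-1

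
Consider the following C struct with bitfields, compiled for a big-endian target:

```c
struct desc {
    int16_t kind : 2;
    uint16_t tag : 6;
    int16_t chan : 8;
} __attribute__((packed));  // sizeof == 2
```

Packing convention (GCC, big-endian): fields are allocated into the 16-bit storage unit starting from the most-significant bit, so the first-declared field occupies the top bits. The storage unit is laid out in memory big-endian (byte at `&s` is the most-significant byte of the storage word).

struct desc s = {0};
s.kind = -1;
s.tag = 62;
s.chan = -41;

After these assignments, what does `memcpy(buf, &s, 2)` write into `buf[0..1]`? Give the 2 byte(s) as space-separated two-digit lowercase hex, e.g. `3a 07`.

kind:2 = -1 → 0x3 << 14 → word 0xc000
tag:6 = 62 → 0x3e << 8 → word 0xfe00
chan:8 = -41 → 0xd7 << 0 → word 0xfed7
word = 0xfed7 → big-endian bytes:
  [0]=0xfe  [1]=0xd7

fe d7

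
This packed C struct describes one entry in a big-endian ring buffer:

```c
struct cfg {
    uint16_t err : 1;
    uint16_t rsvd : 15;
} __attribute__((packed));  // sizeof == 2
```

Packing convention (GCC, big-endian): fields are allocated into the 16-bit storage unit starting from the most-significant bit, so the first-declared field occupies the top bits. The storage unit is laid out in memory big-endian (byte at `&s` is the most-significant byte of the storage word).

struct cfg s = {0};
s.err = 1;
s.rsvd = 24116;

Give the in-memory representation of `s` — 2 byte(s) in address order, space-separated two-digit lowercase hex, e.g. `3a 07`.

err:1 = 1 → 0x1 << 15 → word 0x8000
rsvd:15 = 24116 → 0x5e34 << 0 → word 0xde34
word = 0xde34 → big-endian bytes:
  [0]=0xde  [1]=0x34

de 34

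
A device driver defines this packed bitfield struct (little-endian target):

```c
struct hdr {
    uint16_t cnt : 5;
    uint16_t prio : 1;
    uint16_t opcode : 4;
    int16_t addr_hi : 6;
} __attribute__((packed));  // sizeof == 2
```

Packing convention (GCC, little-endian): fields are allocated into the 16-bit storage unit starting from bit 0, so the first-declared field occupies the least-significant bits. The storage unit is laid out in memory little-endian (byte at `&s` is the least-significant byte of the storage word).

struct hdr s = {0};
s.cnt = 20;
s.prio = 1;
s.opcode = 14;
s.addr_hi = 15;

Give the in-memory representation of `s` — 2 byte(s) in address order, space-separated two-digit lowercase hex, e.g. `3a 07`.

b4 3f

cnt (5b) val=20 bits=0x14 at bit 0: 0x0014
prio (1b) val=1 bits=0x1 at bit 5: 0x0034
opcode (4b) val=14 bits=0xe at bit 6: 0x03b4
addr_hi (6b) val=15 bits=0xf at bit 10: 0x3fb4
word = 0x3fb4 → little-endian bytes:
  [0]=0xb4  [1]=0x3f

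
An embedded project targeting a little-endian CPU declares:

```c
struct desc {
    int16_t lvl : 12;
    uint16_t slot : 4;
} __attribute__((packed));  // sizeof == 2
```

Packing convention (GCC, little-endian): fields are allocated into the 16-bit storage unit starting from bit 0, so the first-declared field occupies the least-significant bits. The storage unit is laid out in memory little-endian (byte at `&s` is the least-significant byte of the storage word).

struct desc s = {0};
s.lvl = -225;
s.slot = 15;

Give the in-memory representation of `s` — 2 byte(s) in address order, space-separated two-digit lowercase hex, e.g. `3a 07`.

1f ff

lvl:12 = -225 → 0xf1f << 0 → word 0x0f1f
slot:4 = 15 → 0xf << 12 → word 0xff1f
word = 0xff1f → little-endian bytes:
  [0]=0x1f  [1]=0xff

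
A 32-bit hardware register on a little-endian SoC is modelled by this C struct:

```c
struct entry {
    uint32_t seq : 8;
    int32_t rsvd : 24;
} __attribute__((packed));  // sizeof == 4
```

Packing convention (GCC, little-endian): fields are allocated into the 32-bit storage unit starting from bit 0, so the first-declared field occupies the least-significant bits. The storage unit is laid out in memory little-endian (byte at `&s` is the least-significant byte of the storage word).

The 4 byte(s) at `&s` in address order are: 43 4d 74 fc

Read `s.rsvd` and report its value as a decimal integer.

-232371

[0]=0x43 [1]=0x4d [2]=0x74 [3]=0xfc (little-endian) → word 0xfc744d43
seq:8 @ bit 0 → (0xfc744d43>>0)&0xff = 0x43
rsvd:24 @ bit 8 → (0xfc744d43>>8)&0xffffff = 0xfc744d  ←
rsvd signed 24b, MSB=1: 16544845 - 16777216 = -232371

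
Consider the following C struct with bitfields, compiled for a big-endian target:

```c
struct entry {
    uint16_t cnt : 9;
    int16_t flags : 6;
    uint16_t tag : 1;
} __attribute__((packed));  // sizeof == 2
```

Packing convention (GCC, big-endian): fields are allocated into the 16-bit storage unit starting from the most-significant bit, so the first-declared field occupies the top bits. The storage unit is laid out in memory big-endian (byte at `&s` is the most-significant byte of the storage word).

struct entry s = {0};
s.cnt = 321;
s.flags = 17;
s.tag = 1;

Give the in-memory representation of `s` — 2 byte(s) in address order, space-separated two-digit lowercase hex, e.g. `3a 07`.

a0 a3

cnt (9b) val=321 bits=0x141 at bit 7: 0xa080
flags (6b) val=17 bits=0x11 at bit 1: 0xa0a2
tag (1b) val=1 bits=0x1 at bit 0: 0xa0a3
word = 0xa0a3 → big-endian bytes:
  [0]=0xa0  [1]=0xa3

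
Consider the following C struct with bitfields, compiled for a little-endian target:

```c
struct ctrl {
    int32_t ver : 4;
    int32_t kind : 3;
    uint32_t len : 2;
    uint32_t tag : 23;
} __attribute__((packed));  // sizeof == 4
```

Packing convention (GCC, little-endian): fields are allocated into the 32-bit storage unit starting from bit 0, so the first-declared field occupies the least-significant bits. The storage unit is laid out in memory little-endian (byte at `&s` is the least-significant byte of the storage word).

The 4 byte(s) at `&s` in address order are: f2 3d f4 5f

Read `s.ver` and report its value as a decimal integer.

2

[0]=0xf2 [1]=0x3d [2]=0xf4 [3]=0x5f (little-endian) → word 0x5ff43df2
ver:4 @ bit 0 → (0x5ff43df2>>0)&0xf = 0x2  ←
kind:3 @ bit 4 → (0x5ff43df2>>4)&0x7 = 0x7
len:2 @ bit 7 → (0x5ff43df2>>7)&0x3 = 0x3
tag:23 @ bit 9 → (0x5ff43df2>>9)&0x7fffff = 0x2ffa1e
ver signed 4b, MSB=0: value = 2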